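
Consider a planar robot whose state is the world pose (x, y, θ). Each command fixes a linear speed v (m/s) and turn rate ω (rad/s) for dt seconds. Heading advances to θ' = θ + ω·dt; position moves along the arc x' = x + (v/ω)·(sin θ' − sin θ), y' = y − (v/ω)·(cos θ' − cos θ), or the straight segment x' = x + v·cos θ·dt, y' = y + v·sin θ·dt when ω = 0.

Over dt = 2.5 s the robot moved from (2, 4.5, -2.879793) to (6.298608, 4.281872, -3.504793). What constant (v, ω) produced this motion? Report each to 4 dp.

v = -1.7500, ω = -0.2500

Δθ = -3.504793 − -2.879793 = -0.625000
ω = Δθ/dt = -0.625000/2.5 = -0.2500
R = Δx/(sin θ' − sin θ) = 7.0000
v = R·ω = 7.0000·-0.2500 = -1.7500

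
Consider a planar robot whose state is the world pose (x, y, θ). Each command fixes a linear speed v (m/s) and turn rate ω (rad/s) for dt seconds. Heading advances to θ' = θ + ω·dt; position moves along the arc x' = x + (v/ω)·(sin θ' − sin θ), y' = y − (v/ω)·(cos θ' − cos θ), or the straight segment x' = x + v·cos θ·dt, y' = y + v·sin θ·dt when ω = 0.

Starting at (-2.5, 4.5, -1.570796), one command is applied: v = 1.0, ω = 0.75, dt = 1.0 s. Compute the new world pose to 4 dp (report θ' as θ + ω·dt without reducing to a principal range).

θ' = -1.5708 + 0.75·1.0 = -0.8208
R = v/ω = 1.0/0.75 = 1.3333
x' = -2.5 + 1.3333·(sin -0.8208 − sin -1.5708) = -2.1423
y' = 4.5 − 1.3333·(cos -0.8208 − cos -1.5708) = 3.5911

(-2.1423, 3.5911, -0.8208)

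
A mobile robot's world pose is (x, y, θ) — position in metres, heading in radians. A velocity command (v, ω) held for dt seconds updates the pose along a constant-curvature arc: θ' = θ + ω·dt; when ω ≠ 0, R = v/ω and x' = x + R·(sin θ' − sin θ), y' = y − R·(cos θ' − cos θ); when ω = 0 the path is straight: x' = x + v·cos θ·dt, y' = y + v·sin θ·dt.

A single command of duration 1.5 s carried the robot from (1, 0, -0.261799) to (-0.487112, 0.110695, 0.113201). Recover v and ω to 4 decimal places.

v = -1.0000, ω = 0.2500

Δθ = 0.113201 − -0.261799 = 0.375000
ω = Δθ/dt = 0.375000/1.5 = 0.2500
R = Δx/(sin θ' − sin θ) = -4.0000
v = R·ω = -4.0000·0.2500 = -1.0000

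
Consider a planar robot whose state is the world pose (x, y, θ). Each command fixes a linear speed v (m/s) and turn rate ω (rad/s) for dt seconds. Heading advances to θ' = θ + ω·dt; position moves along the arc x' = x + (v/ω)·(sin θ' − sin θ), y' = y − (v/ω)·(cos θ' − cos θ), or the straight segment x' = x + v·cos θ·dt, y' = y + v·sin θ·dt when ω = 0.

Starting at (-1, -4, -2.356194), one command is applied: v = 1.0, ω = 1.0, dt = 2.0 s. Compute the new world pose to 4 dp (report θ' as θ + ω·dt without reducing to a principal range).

θ' = -2.3562 + 1.0·2.0 = -0.3562
R = v/ω = 1.0/1.0 = 1.0000
x' = -1 + 1.0000·(sin -0.3562 − sin -2.3562) = -0.6416
y' = -4 − 1.0000·(cos -0.3562 − cos -2.3562) = -5.6443

(-0.6416, -5.6443, -0.3562)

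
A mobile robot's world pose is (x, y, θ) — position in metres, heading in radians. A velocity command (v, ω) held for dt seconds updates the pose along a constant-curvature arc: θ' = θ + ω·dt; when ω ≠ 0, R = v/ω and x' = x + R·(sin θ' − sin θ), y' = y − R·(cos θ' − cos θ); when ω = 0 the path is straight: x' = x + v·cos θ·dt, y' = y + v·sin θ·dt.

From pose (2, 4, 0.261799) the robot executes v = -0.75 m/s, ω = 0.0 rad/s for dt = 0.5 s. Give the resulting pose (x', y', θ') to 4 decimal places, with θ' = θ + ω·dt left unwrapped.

θ' = 0.2618 + 0.0·0.5 = 0.2618
ω = 0 → straight: x' = 2 + -0.75·cos(0.2618)·0.5 = 1.6378
y' = 4 + -0.75·sin(0.2618)·0.5 = 3.9029

(1.6378, 3.9029, 0.2618)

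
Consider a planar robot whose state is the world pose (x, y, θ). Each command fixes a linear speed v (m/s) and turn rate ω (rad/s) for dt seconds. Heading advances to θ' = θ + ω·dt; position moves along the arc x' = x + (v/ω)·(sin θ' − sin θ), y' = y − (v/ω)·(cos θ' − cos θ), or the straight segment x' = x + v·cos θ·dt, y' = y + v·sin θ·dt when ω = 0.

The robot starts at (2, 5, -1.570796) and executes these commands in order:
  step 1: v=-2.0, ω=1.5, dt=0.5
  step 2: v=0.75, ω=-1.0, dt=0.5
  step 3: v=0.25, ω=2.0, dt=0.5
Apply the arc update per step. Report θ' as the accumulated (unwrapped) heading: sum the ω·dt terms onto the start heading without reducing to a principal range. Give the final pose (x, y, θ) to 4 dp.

(1.9019, 5.4955, -0.3208)

step 1: θ'=-0.8208 (R=-1.3333) → pose (1.6423, 5.9089, -0.8208)
step 2: θ'=-1.3208 (R=-0.7500) → pose (1.8202, 5.5832, -1.3208)
step 3: θ'=-0.3208 (R=0.1250) → pose (1.9019, 5.4955, -0.3208)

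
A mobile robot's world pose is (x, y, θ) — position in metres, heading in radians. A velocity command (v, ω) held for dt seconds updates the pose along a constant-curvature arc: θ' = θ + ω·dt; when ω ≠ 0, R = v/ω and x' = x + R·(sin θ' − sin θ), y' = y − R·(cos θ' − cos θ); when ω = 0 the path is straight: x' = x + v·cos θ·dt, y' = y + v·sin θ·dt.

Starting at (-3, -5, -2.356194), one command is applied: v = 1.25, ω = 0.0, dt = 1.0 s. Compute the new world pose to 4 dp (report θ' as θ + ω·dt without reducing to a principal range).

θ' = -2.3562 + 0.0·1.0 = -2.3562
ω = 0 → straight: x' = -3 + 1.25·cos(-2.3562)·1.0 = -3.8839
y' = -5 + 1.25·sin(-2.3562)·1.0 = -5.8839

(-3.8839, -5.8839, -2.3562)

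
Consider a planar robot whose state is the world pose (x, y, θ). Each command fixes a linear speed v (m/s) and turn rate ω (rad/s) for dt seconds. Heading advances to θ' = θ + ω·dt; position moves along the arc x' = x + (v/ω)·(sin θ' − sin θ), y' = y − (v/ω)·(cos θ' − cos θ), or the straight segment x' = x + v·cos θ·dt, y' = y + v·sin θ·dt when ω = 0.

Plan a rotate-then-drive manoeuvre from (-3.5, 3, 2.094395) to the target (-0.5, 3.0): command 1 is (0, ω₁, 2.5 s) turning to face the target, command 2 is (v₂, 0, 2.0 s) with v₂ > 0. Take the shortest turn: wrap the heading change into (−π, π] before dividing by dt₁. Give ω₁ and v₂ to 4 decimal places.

ω₁ = -0.8378, v₂ = 1.5000

heading to target = atan2(3−3, -0.5−-3.5) = 0.0000
Δθ = wrap(0.0000 − 2.0944) = -2.0944; ω₁ = Δθ/dt₁ = -0.8378
distance = √((-0.5−-3.5)² + (3−3)²) = 3.0000; v₂ = distance/dt₂ = 1.5000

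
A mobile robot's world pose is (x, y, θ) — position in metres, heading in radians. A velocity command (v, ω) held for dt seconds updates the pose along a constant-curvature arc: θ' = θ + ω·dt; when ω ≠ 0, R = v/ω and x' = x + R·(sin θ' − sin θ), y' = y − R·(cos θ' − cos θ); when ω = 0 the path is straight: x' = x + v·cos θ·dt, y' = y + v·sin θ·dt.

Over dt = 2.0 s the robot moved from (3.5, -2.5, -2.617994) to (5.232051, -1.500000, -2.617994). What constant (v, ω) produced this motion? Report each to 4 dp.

v = -1.0000, ω = 0.0000

Δθ = -2.617994 − -2.617994 = 0.000000
ω = Δθ/dt = 0.000000/2.0 = 0.0000
ω = 0 → v = (Δx·cos θ + Δy·sin θ)/dt = -1.0000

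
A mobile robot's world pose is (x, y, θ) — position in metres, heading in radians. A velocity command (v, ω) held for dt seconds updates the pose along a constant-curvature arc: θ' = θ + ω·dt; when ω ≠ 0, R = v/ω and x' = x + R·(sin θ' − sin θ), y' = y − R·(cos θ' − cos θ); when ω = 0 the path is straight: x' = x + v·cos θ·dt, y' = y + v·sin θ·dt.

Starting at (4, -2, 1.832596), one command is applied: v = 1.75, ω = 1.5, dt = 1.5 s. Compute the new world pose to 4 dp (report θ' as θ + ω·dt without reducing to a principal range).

(1.9302, -1.6148, 4.0826)

θ' = 1.8326 + 1.5·1.5 = 4.0826
R = v/ω = 1.75/1.5 = 1.1667
x' = 4 + 1.1667·(sin 4.0826 − sin 1.8326) = 1.9302
y' = -2 − 1.1667·(cos 4.0826 − cos 1.8326) = -1.6148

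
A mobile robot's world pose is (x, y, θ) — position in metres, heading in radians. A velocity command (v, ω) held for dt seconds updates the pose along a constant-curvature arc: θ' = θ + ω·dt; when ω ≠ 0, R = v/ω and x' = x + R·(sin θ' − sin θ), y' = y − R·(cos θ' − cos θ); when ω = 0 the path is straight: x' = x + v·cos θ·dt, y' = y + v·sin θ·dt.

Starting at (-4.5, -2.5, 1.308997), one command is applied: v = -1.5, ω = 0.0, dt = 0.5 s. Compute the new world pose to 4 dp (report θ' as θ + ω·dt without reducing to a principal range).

(-4.6941, -3.2244, 1.3090)

θ' = 1.3090 + 0.0·0.5 = 1.3090
ω = 0 → straight: x' = -4.5 + -1.5·cos(1.3090)·0.5 = -4.6941
y' = -2.5 + -1.5·sin(1.3090)·0.5 = -3.2244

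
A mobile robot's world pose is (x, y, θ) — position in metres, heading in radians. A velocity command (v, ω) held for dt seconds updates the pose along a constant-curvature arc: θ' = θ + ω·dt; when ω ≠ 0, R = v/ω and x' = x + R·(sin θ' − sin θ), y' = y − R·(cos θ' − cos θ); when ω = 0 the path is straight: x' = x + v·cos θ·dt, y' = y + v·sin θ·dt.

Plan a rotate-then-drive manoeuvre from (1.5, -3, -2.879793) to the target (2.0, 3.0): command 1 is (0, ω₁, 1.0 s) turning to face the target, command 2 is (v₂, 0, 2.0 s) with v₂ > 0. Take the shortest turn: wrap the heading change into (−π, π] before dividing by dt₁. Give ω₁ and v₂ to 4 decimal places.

heading to target = atan2(3−-3, 2−1.5) = 1.4877
Δθ = wrap(1.4877 − -2.8798) = -1.9157; ω₁ = Δθ/dt₁ = -1.9157
distance = √((2−1.5)² + (3−-3)²) = 6.0208; v₂ = distance/dt₂ = 3.0104

ω₁ = -1.9157, v₂ = 3.0104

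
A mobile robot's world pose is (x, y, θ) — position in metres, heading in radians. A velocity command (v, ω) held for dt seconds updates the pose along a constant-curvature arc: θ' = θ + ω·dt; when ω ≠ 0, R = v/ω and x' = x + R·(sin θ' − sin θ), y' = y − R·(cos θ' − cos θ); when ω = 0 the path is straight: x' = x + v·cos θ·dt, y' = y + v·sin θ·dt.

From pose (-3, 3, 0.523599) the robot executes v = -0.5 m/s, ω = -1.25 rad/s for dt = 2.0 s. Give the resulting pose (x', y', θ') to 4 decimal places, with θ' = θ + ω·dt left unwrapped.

(-3.5675, 3.5042, -1.9764)

θ' = 0.5236 + -1.25·2.0 = -1.9764
R = v/ω = -0.5/-1.25 = 0.4000
x' = -3 + 0.4000·(sin -1.9764 − sin 0.5236) = -3.5675
y' = 3 − 0.4000·(cos -1.9764 − cos 0.5236) = 3.5042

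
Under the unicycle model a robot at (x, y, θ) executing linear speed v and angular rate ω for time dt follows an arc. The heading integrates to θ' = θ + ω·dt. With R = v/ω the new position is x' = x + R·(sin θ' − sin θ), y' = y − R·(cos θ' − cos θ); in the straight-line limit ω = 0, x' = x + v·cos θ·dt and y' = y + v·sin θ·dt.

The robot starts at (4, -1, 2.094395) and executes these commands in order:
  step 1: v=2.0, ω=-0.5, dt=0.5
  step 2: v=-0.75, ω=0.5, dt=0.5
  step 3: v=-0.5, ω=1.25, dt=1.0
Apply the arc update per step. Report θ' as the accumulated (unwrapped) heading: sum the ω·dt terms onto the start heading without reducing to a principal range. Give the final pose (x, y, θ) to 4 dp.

step 1: θ'=1.8444 (R=-4.0000) → pose (3.6129, -0.0808, 1.8444)
step 2: θ'=2.0944 (R=-1.5000) → pose (3.7581, -0.4255, 2.0944)
step 3: θ'=3.3444 (R=-0.4000) → pose (4.1850, -0.6173, 3.3444)

(4.1850, -0.6173, 3.3444)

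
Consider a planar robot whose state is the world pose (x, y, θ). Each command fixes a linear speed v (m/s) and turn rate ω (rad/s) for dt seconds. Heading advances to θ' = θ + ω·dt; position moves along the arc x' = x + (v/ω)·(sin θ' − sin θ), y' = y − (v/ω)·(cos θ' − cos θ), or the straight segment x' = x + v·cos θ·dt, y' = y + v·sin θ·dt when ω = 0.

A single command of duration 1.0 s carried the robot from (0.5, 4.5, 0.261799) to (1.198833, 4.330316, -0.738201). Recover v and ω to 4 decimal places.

v = 0.7500, ω = -1.0000

Δθ = -0.738201 − 0.261799 = -1.000000
ω = Δθ/dt = -1.000000/1.0 = -1.0000
R = Δx/(sin θ' − sin θ) = -0.7500
v = R·ω = -0.7500·-1.0000 = 0.7500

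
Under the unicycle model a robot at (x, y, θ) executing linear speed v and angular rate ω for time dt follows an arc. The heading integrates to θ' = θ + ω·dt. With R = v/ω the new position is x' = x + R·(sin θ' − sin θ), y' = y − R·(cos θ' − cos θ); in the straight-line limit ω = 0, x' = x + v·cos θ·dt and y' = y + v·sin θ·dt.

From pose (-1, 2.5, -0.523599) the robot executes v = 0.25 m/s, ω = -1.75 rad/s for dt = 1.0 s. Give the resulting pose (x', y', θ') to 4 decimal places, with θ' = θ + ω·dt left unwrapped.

(-0.9624, 2.2839, -2.2736)

θ' = -0.5236 + -1.75·1.0 = -2.2736
R = v/ω = 0.25/-1.75 = -0.1429
x' = -1 + -0.1429·(sin -2.2736 − sin -0.5236) = -0.9624
y' = 2.5 − -0.1429·(cos -2.2736 − cos -0.5236) = 2.2839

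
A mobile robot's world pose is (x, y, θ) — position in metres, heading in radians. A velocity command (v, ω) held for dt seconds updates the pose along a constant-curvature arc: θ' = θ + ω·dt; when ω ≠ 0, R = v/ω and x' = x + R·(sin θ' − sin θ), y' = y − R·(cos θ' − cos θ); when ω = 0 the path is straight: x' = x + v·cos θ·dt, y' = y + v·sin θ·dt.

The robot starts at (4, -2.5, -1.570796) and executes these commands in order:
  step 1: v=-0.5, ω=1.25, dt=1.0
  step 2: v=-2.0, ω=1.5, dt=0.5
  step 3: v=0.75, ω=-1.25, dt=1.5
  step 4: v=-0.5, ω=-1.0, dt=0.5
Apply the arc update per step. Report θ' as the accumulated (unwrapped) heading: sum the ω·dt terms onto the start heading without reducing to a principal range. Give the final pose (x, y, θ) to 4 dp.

step 1: θ'=-0.3208 (R=-0.4000) → pose (3.7261, -2.1204, -0.3208)
step 2: θ'=0.4292 (R=-1.3333) → pose (2.7508, -2.1733, 0.4292)
step 3: θ'=-1.4458 (R=-0.6000) → pose (3.5958, -2.6441, -1.4458)
step 4: θ'=-1.9458 (R=0.5000) → pose (3.6267, -2.3986, -1.9458)

(3.6267, -2.3986, -1.9458)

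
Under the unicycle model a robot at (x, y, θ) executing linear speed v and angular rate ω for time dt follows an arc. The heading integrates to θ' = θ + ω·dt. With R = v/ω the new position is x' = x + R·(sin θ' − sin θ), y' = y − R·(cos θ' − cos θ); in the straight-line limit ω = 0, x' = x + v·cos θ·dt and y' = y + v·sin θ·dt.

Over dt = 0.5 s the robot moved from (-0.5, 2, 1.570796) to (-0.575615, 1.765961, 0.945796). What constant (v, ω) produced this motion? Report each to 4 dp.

Δθ = 0.945796 − 1.570796 = -0.625000
ω = Δθ/dt = -0.625000/0.5 = -1.2500
R = −Δy/(cos θ' − cos θ) = 0.4000
v = R·ω = 0.4000·-1.2500 = -0.5000

v = -0.5000, ω = -1.2500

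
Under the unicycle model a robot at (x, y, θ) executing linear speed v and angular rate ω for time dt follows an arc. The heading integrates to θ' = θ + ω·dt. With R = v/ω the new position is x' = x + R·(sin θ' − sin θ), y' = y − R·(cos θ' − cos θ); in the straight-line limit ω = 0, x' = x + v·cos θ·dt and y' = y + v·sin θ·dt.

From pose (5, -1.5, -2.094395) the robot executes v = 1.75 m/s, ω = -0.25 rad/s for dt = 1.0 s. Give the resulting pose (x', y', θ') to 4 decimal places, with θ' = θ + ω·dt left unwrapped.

(3.9456, -2.8910, -2.3444)

θ' = -2.0944 + -0.25·1.0 = -2.3444
R = v/ω = 1.75/-0.25 = -7.0000
x' = 5 + -7.0000·(sin -2.3444 − sin -2.0944) = 3.9456
y' = -1.5 − -7.0000·(cos -2.3444 − cos -2.0944) = -2.8910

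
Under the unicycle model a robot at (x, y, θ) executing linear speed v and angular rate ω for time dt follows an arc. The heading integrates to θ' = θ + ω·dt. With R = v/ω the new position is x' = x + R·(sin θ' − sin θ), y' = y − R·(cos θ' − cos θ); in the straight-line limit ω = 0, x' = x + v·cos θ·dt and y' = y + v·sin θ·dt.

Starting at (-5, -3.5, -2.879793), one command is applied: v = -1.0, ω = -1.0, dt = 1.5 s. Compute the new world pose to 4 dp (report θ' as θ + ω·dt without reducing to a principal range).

θ' = -2.8798 + -1.0·1.5 = -4.3798
R = v/ω = -1.0/-1.0 = 1.0000
x' = -5 + 1.0000·(sin -4.3798 − sin -2.8798) = -3.7960
y' = -3.5 − 1.0000·(cos -4.3798 − cos -2.8798) = -4.1394

(-3.7960, -4.1394, -4.3798)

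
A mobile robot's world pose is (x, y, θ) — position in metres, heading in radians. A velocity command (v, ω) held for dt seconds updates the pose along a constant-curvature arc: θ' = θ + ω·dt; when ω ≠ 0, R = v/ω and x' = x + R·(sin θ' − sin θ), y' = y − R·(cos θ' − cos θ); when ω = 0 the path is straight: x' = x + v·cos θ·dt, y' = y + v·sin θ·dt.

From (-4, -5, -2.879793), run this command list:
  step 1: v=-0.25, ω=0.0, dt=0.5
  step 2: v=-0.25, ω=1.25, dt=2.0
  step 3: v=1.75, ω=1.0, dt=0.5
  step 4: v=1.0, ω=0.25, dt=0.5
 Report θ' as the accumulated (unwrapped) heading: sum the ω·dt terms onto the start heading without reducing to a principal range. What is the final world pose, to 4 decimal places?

step 1: θ'=-2.8798 (straight) → pose (-3.8793, -4.9676, -2.8798)
step 2: θ'=-0.3798 (R=-0.2000) → pose (-3.8569, -4.5887, -0.3798)
step 3: θ'=0.1202 (R=1.7500) → pose (-2.9982, -4.7008, 0.1202)
step 4: θ'=0.2452 (R=4.0000) → pose (-2.5069, -4.6100, 0.2452)

(-2.5069, -4.6100, 0.2452)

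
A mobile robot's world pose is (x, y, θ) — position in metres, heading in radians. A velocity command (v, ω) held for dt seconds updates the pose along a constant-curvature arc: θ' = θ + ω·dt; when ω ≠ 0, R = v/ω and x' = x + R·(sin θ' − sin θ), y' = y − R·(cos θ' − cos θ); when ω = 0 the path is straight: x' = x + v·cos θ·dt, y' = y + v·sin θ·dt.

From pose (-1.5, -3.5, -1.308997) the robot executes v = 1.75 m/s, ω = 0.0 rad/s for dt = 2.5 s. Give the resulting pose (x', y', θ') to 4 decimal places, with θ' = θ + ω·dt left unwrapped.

θ' = -1.3090 + 0.0·2.5 = -1.3090
ω = 0 → straight: x' = -1.5 + 1.75·cos(-1.3090)·2.5 = -0.3677
y' = -3.5 + 1.75·sin(-1.3090)·2.5 = -7.7259

(-0.3677, -7.7259, -1.3090)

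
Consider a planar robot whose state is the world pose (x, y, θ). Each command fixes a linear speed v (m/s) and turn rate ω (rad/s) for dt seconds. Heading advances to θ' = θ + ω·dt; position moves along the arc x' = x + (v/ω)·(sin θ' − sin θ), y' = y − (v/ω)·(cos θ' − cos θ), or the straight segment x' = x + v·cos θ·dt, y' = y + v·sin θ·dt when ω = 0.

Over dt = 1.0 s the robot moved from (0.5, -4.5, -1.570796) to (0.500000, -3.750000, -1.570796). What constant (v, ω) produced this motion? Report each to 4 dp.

v = -0.7500, ω = 0.0000

Δθ = -1.570796 − -1.570796 = 0.000000
ω = Δθ/dt = 0.000000/1.0 = 0.0000
ω = 0 → v = (Δx·cos θ + Δy·sin θ)/dt = -0.7500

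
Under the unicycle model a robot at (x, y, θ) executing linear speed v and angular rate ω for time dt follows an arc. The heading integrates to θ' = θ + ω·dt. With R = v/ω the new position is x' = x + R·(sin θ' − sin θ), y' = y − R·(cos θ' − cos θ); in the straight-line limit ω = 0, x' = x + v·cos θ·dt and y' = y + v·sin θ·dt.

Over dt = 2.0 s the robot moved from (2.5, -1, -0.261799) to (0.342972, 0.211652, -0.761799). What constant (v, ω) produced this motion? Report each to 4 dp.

Δθ = -0.761799 − -0.261799 = -0.500000
ω = Δθ/dt = -0.500000/2.0 = -0.2500
R = Δx/(sin θ' − sin θ) = 5.0000
v = R·ω = 5.0000·-0.2500 = -1.2500

v = -1.2500, ω = -0.2500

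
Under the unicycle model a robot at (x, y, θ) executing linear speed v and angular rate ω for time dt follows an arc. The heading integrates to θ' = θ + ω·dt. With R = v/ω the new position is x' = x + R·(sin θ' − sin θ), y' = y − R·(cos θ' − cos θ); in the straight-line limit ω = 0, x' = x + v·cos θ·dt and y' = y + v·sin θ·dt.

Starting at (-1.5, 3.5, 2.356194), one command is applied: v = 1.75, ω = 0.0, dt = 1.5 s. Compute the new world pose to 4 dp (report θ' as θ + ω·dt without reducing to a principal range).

θ' = 2.3562 + 0.0·1.5 = 2.3562
ω = 0 → straight: x' = -1.5 + 1.75·cos(2.3562)·1.5 = -3.3562
y' = 3.5 + 1.75·sin(2.3562)·1.5 = 5.3562

(-3.3562, 5.3562, 2.3562)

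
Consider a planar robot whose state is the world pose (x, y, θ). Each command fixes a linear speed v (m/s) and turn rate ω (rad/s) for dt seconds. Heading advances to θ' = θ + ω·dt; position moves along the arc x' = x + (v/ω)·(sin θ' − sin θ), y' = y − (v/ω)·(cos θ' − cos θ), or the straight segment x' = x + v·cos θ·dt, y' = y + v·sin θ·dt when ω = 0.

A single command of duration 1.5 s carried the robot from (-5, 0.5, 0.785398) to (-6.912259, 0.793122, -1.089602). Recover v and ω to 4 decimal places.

Δθ = -1.089602 − 0.785398 = -1.875000
ω = Δθ/dt = -1.875000/1.5 = -1.2500
R = Δx/(sin θ' − sin θ) = 1.2000
v = R·ω = 1.2000·-1.2500 = -1.5000

v = -1.5000, ω = -1.2500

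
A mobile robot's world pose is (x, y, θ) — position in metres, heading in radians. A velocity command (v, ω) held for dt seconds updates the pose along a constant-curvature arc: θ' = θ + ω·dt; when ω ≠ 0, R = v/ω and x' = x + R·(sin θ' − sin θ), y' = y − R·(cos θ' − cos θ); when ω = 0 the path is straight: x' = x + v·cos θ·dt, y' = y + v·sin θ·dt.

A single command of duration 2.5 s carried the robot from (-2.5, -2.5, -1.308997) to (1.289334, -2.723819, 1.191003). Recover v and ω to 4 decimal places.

Δθ = 1.191003 − -1.308997 = 2.500000
ω = Δθ/dt = 2.500000/2.5 = 1.0000
R = Δx/(sin θ' − sin θ) = 2.0000
v = R·ω = 2.0000·1.0000 = 2.0000

v = 2.0000, ω = 1.0000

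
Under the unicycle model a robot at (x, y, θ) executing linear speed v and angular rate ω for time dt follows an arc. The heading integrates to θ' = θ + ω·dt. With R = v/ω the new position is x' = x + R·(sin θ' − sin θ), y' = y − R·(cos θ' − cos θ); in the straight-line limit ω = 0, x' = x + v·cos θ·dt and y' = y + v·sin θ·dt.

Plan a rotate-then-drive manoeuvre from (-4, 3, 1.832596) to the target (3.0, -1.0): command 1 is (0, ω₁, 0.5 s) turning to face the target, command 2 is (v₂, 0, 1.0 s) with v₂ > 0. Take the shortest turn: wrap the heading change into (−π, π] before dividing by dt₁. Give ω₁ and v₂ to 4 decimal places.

ω₁ = -4.7035, v₂ = 8.0623

heading to target = atan2(-1−3, 3−-4) = -0.5191
Δθ = wrap(-0.5191 − 1.8326) = -2.3517; ω₁ = Δθ/dt₁ = -4.7035
distance = √((3−-4)² + (-1−3)²) = 8.0623; v₂ = distance/dt₂ = 8.0623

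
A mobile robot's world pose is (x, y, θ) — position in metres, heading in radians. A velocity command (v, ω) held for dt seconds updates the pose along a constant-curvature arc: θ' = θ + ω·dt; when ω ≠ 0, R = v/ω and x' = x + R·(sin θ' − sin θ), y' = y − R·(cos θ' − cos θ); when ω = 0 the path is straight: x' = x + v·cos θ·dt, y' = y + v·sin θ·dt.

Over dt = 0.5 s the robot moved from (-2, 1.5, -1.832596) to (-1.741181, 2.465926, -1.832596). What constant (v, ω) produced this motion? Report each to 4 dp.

Δθ = -1.832596 − -1.832596 = 0.000000
ω = Δθ/dt = 0.000000/0.5 = 0.0000
ω = 0 → v = (Δx·cos θ + Δy·sin θ)/dt = -2.0000

v = -2.0000, ω = 0.0000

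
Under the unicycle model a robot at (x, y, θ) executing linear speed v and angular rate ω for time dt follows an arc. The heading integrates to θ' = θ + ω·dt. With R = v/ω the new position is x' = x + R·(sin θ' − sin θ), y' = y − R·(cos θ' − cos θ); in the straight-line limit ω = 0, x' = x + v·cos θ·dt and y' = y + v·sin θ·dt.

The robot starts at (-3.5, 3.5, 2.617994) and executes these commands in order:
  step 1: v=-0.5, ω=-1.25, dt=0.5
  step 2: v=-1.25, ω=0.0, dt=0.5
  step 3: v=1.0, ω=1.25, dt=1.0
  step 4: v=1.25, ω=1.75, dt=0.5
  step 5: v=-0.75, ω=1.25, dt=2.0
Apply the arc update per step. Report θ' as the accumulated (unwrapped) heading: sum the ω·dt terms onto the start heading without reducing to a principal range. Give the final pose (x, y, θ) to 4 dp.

(-5.1035, 3.8075, 6.6180)

step 1: θ'=1.9930 (R=0.4000) → pose (-3.3351, 3.3175, 1.9930)
step 2: θ'=1.9930 (straight) → pose (-3.0790, 2.7474, 1.9930)
step 3: θ'=3.2430 (R=0.8000) → pose (-3.8898, 3.2155, 3.2430)
step 4: θ'=4.1180 (R=0.7143) → pose (-4.4092, 2.9048, 4.1180)
step 5: θ'=6.6180 (R=-0.6000) → pose (-5.1035, 3.8075, 6.6180)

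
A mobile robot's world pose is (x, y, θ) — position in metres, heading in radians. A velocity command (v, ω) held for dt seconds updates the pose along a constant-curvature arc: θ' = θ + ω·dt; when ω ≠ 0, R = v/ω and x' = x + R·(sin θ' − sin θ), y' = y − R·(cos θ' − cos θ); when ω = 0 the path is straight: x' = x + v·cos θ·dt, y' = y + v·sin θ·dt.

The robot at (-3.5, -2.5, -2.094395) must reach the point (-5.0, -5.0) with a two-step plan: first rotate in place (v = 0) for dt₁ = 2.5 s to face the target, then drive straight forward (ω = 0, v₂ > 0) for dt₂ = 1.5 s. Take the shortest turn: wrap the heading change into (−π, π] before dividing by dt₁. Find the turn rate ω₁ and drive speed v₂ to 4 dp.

ω₁ = -0.0067, v₂ = 1.9437

heading to target = atan2(-5−-2.5, -5−-3.5) = -2.1112
Δθ = wrap(-2.1112 − -2.0944) = -0.0168; ω₁ = Δθ/dt₁ = -0.0067
distance = √((-5−-3.5)² + (-5−-2.5)²) = 2.9155; v₂ = distance/dt₂ = 1.9437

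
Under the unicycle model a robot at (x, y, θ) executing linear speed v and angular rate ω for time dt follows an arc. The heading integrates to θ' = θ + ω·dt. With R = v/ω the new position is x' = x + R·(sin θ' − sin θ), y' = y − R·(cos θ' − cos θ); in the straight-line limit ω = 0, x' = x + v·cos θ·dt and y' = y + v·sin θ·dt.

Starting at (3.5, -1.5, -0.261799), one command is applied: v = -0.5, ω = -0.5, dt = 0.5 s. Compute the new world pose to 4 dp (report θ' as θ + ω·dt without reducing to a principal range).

(3.2691, -1.4059, -0.5118)

θ' = -0.2618 + -0.5·0.5 = -0.5118
R = v/ω = -0.5/-0.5 = 1.0000
x' = 3.5 + 1.0000·(sin -0.5118 − sin -0.2618) = 3.2691
y' = -1.5 − 1.0000·(cos -0.5118 − cos -0.2618) = -1.4059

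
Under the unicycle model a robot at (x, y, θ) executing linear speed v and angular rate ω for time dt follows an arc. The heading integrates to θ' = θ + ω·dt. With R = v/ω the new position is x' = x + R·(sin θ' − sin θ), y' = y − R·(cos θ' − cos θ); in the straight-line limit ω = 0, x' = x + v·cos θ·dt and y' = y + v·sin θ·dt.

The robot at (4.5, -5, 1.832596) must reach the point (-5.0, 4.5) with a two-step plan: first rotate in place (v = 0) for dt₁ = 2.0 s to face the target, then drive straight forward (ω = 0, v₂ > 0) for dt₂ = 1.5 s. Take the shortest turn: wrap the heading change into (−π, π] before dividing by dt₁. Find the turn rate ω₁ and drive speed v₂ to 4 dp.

ω₁ = 0.2618, v₂ = 8.9567

heading to target = atan2(4.5−-5, -5−4.5) = 2.3562
Δθ = wrap(2.3562 − 1.8326) = 0.5236; ω₁ = Δθ/dt₁ = 0.2618
distance = √((-5−4.5)² + (4.5−-5)²) = 13.4350; v₂ = distance/dt₂ = 8.9567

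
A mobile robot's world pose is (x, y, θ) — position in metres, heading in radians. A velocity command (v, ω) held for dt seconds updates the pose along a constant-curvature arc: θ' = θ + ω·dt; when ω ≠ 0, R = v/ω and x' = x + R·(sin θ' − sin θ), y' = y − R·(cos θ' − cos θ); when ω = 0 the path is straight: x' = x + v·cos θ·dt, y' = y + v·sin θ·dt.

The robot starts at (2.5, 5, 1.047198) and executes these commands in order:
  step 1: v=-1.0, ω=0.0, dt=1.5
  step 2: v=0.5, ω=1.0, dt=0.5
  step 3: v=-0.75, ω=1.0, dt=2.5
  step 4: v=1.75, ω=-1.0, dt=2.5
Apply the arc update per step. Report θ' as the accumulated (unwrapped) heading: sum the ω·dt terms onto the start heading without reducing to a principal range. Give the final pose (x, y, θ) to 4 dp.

step 1: θ'=1.0472 (straight) → pose (1.7500, 3.7010, 1.0472)
step 2: θ'=1.5472 (R=0.5000) → pose (1.8168, 3.9392, 1.5472)
step 3: θ'=4.0472 (R=-0.7500) → pose (3.1567, 3.4586, 4.0472)
step 4: θ'=1.5472 (R=-1.7500) → pose (0.0303, 4.5800, 1.5472)

(0.0303, 4.5800, 1.5472)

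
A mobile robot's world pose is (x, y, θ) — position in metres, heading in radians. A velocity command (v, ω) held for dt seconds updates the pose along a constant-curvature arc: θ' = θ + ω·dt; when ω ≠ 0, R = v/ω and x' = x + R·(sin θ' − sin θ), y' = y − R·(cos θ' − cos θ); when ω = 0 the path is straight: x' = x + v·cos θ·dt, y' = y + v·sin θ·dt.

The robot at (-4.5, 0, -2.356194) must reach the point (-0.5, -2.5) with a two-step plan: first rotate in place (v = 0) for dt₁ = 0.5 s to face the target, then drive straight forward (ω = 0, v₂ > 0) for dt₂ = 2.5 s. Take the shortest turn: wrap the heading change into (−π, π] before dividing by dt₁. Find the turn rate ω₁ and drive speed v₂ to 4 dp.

ω₁ = 3.5952, v₂ = 1.8868

heading to target = atan2(-2.5−0, -0.5−-4.5) = -0.5586
Δθ = wrap(-0.5586 − -2.3562) = 1.7976; ω₁ = Δθ/dt₁ = 3.5952
distance = √((-0.5−-4.5)² + (-2.5−0)²) = 4.7170; v₂ = distance/dt₂ = 1.8868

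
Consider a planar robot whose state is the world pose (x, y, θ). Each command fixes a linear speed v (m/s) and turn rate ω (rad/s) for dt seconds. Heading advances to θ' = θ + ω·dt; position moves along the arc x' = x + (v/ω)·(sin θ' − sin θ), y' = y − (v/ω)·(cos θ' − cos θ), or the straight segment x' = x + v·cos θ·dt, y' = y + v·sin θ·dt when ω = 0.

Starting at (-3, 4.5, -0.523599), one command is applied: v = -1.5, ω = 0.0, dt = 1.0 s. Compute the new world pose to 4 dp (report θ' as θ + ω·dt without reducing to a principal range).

(-4.2990, 5.2500, -0.5236)

θ' = -0.5236 + 0.0·1.0 = -0.5236
ω = 0 → straight: x' = -3 + -1.5·cos(-0.5236)·1.0 = -4.2990
y' = 4.5 + -1.5·sin(-0.5236)·1.0 = 5.2500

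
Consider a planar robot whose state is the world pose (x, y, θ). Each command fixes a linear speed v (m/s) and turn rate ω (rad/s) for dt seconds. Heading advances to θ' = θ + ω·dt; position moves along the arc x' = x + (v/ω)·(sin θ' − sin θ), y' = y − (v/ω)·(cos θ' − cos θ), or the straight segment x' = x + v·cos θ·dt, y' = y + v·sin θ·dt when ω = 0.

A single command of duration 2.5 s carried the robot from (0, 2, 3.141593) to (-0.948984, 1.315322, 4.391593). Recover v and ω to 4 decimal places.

v = 0.5000, ω = 0.5000

Δθ = 4.391593 − 3.141593 = 1.250000
ω = Δθ/dt = 1.250000/2.5 = 0.5000
R = Δx/(sin θ' − sin θ) = 1.0000
v = R·ω = 1.0000·0.5000 = 0.5000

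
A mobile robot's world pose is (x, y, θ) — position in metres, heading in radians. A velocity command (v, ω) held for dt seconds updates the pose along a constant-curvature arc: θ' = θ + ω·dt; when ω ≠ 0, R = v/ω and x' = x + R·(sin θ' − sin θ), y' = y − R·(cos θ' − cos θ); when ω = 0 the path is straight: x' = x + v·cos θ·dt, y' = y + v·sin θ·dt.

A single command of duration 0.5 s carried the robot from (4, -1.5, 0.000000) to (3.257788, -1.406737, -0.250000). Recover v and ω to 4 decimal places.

v = -1.5000, ω = -0.5000

Δθ = -0.250000 − 0.000000 = -0.250000
ω = Δθ/dt = -0.250000/0.5 = -0.5000
R = Δx/(sin θ' − sin θ) = 3.0000
v = R·ω = 3.0000·-0.5000 = -1.5000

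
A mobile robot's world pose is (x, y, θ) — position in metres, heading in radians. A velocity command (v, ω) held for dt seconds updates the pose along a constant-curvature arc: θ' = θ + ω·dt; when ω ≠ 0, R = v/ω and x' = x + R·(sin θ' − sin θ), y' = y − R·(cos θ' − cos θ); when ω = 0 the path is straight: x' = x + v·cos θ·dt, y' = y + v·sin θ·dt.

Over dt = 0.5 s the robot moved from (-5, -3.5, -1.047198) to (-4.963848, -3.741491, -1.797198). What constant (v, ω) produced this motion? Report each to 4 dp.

v = 0.5000, ω = -1.5000

Δθ = -1.797198 − -1.047198 = -0.750000
ω = Δθ/dt = -0.750000/0.5 = -1.5000
R = −Δy/(cos θ' − cos θ) = -0.3333
v = R·ω = -0.3333·-1.5000 = 0.5000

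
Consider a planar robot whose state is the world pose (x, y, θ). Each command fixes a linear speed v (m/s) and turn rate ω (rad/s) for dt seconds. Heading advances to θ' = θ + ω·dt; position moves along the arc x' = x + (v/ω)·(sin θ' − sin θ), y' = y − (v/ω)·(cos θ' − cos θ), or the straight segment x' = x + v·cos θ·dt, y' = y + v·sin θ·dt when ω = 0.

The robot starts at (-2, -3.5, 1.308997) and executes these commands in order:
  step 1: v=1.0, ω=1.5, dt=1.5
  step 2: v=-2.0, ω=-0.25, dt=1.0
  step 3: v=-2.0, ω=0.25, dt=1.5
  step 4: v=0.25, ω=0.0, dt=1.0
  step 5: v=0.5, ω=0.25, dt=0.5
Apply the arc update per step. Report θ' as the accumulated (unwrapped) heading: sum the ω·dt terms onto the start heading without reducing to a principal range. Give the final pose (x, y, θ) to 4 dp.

(1.3729, -1.3777, 3.8090)

step 1: θ'=3.5590 (R=0.6667) → pose (-2.9142, -2.7180, 3.5590)
step 2: θ'=3.3090 (R=8.0000) → pose (-1.0041, -2.1430, 3.3090)
step 3: θ'=3.6840 (R=-8.0000) → pose (1.7925, -1.1066, 3.6840)
step 4: θ'=3.6840 (straight) → pose (1.5784, -1.2357, 3.6840)
step 5: θ'=3.8090 (R=2.0000) → pose (1.3729, -1.3777, 3.8090)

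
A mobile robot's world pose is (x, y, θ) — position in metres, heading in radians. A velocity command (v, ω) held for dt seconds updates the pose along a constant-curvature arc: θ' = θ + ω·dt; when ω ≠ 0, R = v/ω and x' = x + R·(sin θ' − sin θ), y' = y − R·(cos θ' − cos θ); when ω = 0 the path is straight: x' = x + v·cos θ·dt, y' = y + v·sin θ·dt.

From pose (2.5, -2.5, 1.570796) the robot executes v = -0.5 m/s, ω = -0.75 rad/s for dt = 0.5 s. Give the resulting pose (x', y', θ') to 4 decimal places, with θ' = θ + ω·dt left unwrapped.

(2.4537, -2.7442, 1.1958)

θ' = 1.5708 + -0.75·0.5 = 1.1958
R = v/ω = -0.5/-0.75 = 0.6667
x' = 2.5 + 0.6667·(sin 1.1958 − sin 1.5708) = 2.4537
y' = -2.5 − 0.6667·(cos 1.1958 − cos 1.5708) = -2.7442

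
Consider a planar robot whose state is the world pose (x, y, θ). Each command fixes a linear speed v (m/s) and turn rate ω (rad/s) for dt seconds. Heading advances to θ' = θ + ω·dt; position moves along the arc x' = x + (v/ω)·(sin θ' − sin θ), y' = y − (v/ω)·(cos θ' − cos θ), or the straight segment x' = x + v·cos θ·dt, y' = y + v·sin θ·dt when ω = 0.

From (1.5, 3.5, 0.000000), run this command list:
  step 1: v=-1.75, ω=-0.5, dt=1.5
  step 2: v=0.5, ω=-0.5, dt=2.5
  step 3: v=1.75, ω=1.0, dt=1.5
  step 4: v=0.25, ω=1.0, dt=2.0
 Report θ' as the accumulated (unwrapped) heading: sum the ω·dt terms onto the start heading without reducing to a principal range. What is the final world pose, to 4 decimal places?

step 1: θ'=-0.7500 (R=3.5000) → pose (-0.8857, 4.4391, -0.7500)
step 2: θ'=-2.0000 (R=-1.0000) → pose (-0.6581, 3.2913, -2.0000)
step 3: θ'=-0.5000 (R=1.7500) → pose (0.0942, 1.0272, -0.5000)
step 4: θ'=1.5000 (R=0.2500) → pose (0.4634, 1.2289, 1.5000)

(0.4634, 1.2289, 1.5000)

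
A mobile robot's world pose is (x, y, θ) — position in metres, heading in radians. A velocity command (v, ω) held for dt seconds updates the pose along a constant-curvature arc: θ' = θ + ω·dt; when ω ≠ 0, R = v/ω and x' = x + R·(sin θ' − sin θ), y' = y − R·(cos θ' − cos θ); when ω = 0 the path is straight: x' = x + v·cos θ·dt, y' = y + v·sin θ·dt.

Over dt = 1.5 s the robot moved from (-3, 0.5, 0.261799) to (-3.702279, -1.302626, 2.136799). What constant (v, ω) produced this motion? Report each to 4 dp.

Δθ = 2.136799 − 0.261799 = 1.875000
ω = Δθ/dt = 1.875000/1.5 = 1.2500
R = −Δy/(cos θ' − cos θ) = -1.2000
v = R·ω = -1.2000·1.2500 = -1.5000

v = -1.5000, ω = 1.2500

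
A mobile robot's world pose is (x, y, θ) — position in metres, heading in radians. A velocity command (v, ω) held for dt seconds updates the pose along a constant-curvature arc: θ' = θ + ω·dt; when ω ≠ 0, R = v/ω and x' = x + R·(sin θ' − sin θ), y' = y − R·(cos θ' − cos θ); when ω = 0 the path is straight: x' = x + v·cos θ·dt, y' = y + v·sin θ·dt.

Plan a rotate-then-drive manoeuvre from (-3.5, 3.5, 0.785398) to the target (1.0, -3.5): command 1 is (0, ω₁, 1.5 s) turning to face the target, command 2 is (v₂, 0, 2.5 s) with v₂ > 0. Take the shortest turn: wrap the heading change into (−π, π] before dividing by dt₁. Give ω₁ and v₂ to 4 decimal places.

ω₁ = -1.1899, v₂ = 3.3287

heading to target = atan2(-3.5−3.5, 1−-3.5) = -0.9995
Δθ = wrap(-0.9995 − 0.7854) = -1.7849; ω₁ = Δθ/dt₁ = -1.1899
distance = √((1−-3.5)² + (-3.5−3.5)²) = 8.3217; v₂ = distance/dt₂ = 3.3287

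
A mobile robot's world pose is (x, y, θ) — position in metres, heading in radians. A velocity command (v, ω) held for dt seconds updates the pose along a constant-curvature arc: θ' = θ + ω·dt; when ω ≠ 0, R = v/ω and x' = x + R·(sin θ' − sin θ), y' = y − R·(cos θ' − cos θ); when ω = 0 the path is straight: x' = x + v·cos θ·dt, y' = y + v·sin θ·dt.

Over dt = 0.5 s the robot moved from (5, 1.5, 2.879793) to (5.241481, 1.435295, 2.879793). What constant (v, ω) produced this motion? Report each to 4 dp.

Δθ = 2.879793 − 2.879793 = 0.000000
ω = Δθ/dt = 0.000000/0.5 = 0.0000
ω = 0 → v = (Δx·cos θ + Δy·sin θ)/dt = -0.5000

v = -0.5000, ω = 0.0000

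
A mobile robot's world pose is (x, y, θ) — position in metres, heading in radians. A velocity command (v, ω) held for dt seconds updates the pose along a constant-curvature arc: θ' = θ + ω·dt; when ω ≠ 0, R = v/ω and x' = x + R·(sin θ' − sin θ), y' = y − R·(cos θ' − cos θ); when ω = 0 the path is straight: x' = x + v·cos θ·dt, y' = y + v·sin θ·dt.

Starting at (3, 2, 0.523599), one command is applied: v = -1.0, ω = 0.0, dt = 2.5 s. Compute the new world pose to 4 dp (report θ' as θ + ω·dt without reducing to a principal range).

θ' = 0.5236 + 0.0·2.5 = 0.5236
ω = 0 → straight: x' = 3 + -1.0·cos(0.5236)·2.5 = 0.8349
y' = 2 + -1.0·sin(0.5236)·2.5 = 0.7500

(0.8349, 0.7500, 0.5236)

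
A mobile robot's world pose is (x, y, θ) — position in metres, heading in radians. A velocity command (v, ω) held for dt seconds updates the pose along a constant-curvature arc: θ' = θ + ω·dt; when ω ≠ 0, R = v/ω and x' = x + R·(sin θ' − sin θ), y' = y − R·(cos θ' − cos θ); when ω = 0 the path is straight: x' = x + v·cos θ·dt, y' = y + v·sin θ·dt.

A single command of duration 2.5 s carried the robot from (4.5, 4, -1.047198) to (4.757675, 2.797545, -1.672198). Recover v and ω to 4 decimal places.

v = 0.5000, ω = -0.2500

Δθ = -1.672198 − -1.047198 = -0.625000
ω = Δθ/dt = -0.625000/2.5 = -0.2500
R = −Δy/(cos θ' − cos θ) = -2.0000
v = R·ω = -2.0000·-0.2500 = 0.5000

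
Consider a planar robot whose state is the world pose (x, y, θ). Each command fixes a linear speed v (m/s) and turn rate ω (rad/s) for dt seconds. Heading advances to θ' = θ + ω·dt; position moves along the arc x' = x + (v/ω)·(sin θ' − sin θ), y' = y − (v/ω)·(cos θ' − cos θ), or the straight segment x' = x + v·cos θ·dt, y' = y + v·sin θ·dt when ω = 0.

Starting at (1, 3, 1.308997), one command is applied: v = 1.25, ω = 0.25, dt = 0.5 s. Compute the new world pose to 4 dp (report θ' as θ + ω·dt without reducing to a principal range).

θ' = 1.3090 + 0.25·0.5 = 1.4340
R = v/ω = 1.25/0.25 = 5.0000
x' = 1 + 5.0000·(sin 1.4340 − sin 1.3090) = 1.1237
y' = 3 − 5.0000·(cos 1.4340 − cos 1.3090) = 3.6122

(1.1237, 3.6122, 1.4340)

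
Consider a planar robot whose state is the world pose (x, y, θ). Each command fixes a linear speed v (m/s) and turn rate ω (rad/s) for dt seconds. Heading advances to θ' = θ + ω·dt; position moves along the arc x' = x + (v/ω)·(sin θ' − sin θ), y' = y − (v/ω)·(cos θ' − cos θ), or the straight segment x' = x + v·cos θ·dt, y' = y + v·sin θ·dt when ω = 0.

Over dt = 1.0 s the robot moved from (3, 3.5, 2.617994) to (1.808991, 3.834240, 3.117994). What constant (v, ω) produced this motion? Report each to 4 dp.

Δθ = 3.117994 − 2.617994 = 0.500000
ω = Δθ/dt = 0.500000/1.0 = 0.5000
R = Δx/(sin θ' − sin θ) = 2.5000
v = R·ω = 2.5000·0.5000 = 1.2500

v = 1.2500, ω = 0.5000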